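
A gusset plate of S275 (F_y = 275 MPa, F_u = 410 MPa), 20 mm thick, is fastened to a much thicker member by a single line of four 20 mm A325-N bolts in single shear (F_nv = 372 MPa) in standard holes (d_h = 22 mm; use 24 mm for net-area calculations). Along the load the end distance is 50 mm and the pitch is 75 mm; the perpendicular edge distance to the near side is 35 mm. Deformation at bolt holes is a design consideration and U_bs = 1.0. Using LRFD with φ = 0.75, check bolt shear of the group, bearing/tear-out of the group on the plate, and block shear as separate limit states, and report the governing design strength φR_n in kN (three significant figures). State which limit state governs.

351 kN (bolt shear governs)

Bolt shear: A_b = π·20²/4 = 314.2 mm²; R_n = 372 × 314.2 × 4 × 1 / 1000 = 467.5 kN → 0.75 × 467.5 = 351 kN.
Bearing: edge l_c = 39, r_n = 383.8 kN; interior l_c = 53, r_n = 393.6 kN; R_n = 383.8 + 3·393.6 = 1565 kN → 1170 kN.
Block shear: A_gv = 5500, A_nv = 3820, A_nt = 460 mm²; R_n = min(0.6F_uA_nv, 0.6F_yA_gv) + U_bs·F_u·A_nt = 1096 kN → 822 kN.
Bolt shear governs: 351 kN.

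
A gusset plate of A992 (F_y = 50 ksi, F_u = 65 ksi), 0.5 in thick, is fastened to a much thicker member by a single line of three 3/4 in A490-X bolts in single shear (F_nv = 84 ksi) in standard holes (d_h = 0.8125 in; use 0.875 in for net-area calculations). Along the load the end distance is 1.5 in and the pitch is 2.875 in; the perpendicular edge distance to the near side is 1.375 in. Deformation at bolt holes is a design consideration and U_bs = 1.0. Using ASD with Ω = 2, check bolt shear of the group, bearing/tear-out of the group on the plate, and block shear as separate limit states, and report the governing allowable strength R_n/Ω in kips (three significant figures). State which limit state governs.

Bolt shear: A_b = π·0.75²/4 = 0.4418 in²; R_n = 84 × 0.4418 × 3 × 1 = 111.3 kips → 111.3 / 2 = 55.7 kips.
Bearing: edge l_c = 1.094, r_n = 42.66 kips; interior l_c = 2.062, r_n = 58.5 kips; R_n = 42.66 + 2·58.5 = 159.7 kips → 79.8 kips.
Block shear: A_gv = 3.625, A_nv = 2.531, A_nt = 0.4688 in²; R_n = min(0.6F_uA_nv, 0.6F_yA_gv) + U_bs·F_u·A_nt = 129.2 kips → 64.6 kips.
Bolt shear governs: 55.7 kips.

55.7 kips (bolt shear governs)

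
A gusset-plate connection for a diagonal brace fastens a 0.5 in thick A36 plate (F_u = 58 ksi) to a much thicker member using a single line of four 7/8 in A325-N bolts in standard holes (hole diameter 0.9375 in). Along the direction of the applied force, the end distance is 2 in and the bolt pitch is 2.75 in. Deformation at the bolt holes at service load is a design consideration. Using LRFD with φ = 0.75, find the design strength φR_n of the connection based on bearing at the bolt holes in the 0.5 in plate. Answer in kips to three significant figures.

Per bolt r_n = 1.2 l_c t F_u ≤ 2.4 d t F_u; upper limit = 2.4 × 0.875 × 0.5 × 58 = 60.9 kips.
Edge bolt: l_c = 2 − 0.9375/2 = 1.531 in → 1.2 × 1.531 × 0.5 × 58 = 53.29 → r_n = 53.29 kips.
Interior bolts: l_c = 2.75 − 0.9375 = 1.812 in → 1.2 × 1.812 × 0.5 × 58 = 63.07 → r_n = 60.9 kips.
R_n = 1 × 53.29 + 3 × 60.9 = 236 kips.
Design strength φR_n = 0.75 × 236 = 177 kips.

177 kips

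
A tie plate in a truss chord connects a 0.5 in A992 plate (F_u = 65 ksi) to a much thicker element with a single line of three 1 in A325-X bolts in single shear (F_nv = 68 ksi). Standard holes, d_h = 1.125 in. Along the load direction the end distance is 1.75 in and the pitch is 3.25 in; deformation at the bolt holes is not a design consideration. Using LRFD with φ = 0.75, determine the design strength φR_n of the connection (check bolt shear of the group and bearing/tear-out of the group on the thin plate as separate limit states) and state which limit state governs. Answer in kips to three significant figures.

120 kips (bolt shear governs)

Bolt shear: A_b = π·1²/4 = 0.7854 in²; R_n = 68 × 0.7854 × 3 × 1 = 160.2 kips → 0.75 × 160.2 = 120 kips.
Bearing (1.5 l_c t F_u ≤ 3.0 d t F_u): upper limit = 3.0·1·0.5·65 = 97.5 kips.
  Edge l_c = 1.75 − 1.125/2 = 1.188 → r_n = 57.89 kips; interior l_c = 3.25 − 1.125 = 2.125 → r_n = 97.5 kips.
  R_n,bearing = 1·57.89 + 2·97.5 = 252.9 kips → 0.75 × 252.9 = 190 kips.
Bolt shear governs: 120 kips.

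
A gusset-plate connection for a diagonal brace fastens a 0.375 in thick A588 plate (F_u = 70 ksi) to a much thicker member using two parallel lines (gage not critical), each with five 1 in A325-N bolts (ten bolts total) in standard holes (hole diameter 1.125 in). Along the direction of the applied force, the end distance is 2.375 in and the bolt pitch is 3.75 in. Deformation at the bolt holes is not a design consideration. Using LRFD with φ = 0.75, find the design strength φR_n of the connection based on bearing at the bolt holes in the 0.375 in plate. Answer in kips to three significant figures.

Per bolt r_n = 1.5 l_c t F_u ≤ 3.0 d t F_u; upper limit = 3.0 × 1 × 0.375 × 70 = 78.75 kips.
Edge bolt: l_c = 2.375 − 1.125/2 = 1.812 in → 1.5 × 1.812 × 0.375 × 70 = 71.37 → r_n = 71.37 kips.
Interior bolts: l_c = 3.75 − 1.125 = 2.625 in → 1.5 × 2.625 × 0.375 × 70 = 103.4 → r_n = 78.75 kips.
R_n = 2 × 71.37 + 8 × 78.75 = 772.7 kips.
Design strength φR_n = 0.75 × 772.7 = 580 kips.

580 kips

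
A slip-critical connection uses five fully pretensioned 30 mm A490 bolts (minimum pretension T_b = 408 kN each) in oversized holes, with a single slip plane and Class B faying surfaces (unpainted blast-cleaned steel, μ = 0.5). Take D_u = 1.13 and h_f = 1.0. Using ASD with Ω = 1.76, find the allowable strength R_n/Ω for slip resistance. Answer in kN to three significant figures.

R_n = μ · D_u · h_f · T_b · n_s · n_b = 0.5 × 1.13 × 1.0 × 408 × 1 × 5 = 1153 kN.
Allowable strength R_n/Ω = 1153 / 1.76 = 655 kN.

655 kN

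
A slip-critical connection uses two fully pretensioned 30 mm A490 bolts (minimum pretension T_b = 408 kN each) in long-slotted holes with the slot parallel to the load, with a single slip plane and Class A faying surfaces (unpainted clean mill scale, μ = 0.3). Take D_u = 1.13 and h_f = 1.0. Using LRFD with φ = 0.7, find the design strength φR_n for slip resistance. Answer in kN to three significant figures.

R_n = μ · D_u · h_f · T_b · n_s · n_b = 0.3 × 1.13 × 1.0 × 408 × 1 × 2 = 276.6 kN.
Design strength φR_n = 0.7 × 276.6 = 194 kN.

194 kN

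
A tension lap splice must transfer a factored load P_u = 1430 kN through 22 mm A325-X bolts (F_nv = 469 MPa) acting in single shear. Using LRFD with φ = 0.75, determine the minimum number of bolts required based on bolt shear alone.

A_b = π·22²/4 = 380.1 mm².
Per-bolt design strength φR_n = 0.75 × 469 × 380.1 × 1 / 1000 = 133.7 kN.
n ≥ 1430 / 133.7 = 10.69 → use 11 bolts.

11 bolts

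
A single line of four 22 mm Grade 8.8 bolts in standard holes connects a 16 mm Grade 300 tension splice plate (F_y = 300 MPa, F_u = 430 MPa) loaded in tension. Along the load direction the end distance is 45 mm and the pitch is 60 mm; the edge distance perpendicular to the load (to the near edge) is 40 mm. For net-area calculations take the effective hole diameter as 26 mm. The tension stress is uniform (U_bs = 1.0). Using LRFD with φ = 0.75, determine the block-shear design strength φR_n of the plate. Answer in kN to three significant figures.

554 kN

Shear plane L_v = 45 + 3·60 = 225 mm; A_gv = 225 × 16 = 3600 mm².
A_nv = (225 − 3.5·26) × 16 = 2144 mm².
A_nt = (40 − 0.5·26) × 16 = 432 mm².
0.6 F_u A_nv = 553.2 kN; 0.6 F_y A_gv = 648 kN → shear rupture governs the shear term.
R_n = 553.2 + 1.0 × 430 × 432 / 1000 = 738.9 kN.
Design strength φR_n = 0.75 × 738.9 = 554 kN.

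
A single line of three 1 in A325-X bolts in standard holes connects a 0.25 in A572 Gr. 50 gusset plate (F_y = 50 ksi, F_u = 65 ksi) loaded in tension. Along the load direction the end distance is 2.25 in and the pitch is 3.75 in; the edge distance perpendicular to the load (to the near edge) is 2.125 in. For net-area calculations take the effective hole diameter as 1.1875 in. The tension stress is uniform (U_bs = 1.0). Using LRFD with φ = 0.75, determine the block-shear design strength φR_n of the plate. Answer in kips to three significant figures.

Shear plane L_v = 2.25 + 2·3.75 = 9.75 in; A_gv = 9.75 × 0.25 = 2.438 in².
A_nv = (9.75 − 2.5·1.1875) × 0.25 = 1.695 in².
A_nt = (2.125 − 0.5·1.1875) × 0.25 = 0.3828 in².
0.6 F_u A_nv = 66.12 kips; 0.6 F_y A_gv = 73.12 kips → shear rupture governs the shear term.
R_n = 66.12 + 1.0 × 65 × 0.3828 = 91 kips.
Design strength φR_n = 0.75 × 91 = 68.2 kips.

68.2 kips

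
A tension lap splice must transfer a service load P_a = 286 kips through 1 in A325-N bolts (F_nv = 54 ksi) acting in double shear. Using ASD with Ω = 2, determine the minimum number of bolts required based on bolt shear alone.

7 bolts

A_b = π·1²/4 = 0.7854 in².
Per-bolt allowable strength R_n/Ω = 54 × 0.7854 × 2 / 2 = 42.41 kips.
n ≥ 286 / 42.41 = 6.743 → use 7 bolts.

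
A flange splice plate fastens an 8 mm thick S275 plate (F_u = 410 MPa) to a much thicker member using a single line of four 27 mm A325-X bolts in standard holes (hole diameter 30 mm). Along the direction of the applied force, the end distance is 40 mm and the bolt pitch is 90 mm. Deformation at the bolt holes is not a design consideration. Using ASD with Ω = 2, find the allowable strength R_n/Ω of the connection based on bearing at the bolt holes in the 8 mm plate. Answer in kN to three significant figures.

460 kN

Per bolt r_n = 1.5 l_c t F_u ≤ 3.0 d t F_u; upper limit = 3.0 × 27 × 8 × 410 / 1000 = 265.7 kN.
Edge bolt: l_c = 40 − 30/2 = 25 mm → 1.5 × 25 × 8 × 410 / 1000 = 123 → r_n = 123 kN.
Interior bolts: l_c = 90 − 30 = 60 mm → 1.5 × 60 × 8 × 410 / 1000 = 295.2 → r_n = 265.7 kN.
R_n = 1 × 123 + 3 × 265.7 = 920 kN.
Allowable strength R_n/Ω = 920 / 2 = 460 kN.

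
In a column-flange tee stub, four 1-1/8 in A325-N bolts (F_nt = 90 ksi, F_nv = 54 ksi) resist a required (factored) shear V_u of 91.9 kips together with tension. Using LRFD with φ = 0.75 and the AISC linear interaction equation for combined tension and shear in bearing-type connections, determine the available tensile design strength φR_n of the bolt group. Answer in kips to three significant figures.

A_b = π·1.125²/4 = 0.994 in²; f_rv = 91.9 / (4 × 0.994) = 23.11 ksi.
F'_nt = 1.3 F_nt − (F_nt / φF_nv) f_rv = 1.3·90 − (90/(0.75·54))·23.11 = 65.64 ksi, capped at F_nt → F'_nt = 65.64 ksi.
R_n = F'_nt · A_b · n = 65.64 × 0.994 × 4 = 261 kips.
Design strength φR_n = 0.75 × 261 = 196 kips.

196 kips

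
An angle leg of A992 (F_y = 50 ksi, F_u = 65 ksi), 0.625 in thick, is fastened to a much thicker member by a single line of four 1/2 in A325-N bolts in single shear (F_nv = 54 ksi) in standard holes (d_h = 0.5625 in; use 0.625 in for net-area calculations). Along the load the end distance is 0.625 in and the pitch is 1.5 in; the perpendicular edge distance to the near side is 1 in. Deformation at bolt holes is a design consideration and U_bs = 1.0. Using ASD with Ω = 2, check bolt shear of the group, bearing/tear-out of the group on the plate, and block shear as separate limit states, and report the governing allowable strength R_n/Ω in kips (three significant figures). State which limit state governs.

Bolt shear: A_b = π·0.5²/4 = 0.1963 in²; R_n = 54 × 0.1963 × 4 × 1 = 42.41 kips → 42.41 / 2 = 21.2 kips.
Bearing: edge l_c = 0.3438, r_n = 16.76 kips; interior l_c = 0.9375, r_n = 45.7 kips; R_n = 16.76 + 3·45.7 = 153.9 kips → 76.9 kips.
Block shear: A_gv = 3.203, A_nv = 1.836, A_nt = 0.4297 in²; R_n = min(0.6F_uA_nv, 0.6F_yA_gv) + U_bs·F_u·A_nt = 99.53 kips → 49.8 kips.
Bolt shear governs: 21.2 kips.

21.2 kips (bolt shear governs)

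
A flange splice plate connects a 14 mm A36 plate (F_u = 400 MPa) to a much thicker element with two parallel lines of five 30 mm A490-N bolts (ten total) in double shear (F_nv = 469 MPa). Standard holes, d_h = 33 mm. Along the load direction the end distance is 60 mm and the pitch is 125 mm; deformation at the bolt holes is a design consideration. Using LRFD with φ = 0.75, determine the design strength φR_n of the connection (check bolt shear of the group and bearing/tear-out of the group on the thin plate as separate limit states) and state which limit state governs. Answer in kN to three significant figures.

2860 kN (bearing governs)

Bolt shear: A_b = π·30²/4 = 706.9 mm²; R_n = 469 × 706.9 × 10 × 2 / 1000 = 6630 kN → 0.75 × 6630 = 4970 kN.
Bearing (1.2 l_c t F_u ≤ 2.4 d t F_u): upper limit = 2.4·30·14·400 / 1000 = 403.2 kN.
  Edge l_c = 60 − 33/2 = 43.5 → r_n = 292.3 kN; interior l_c = 125 − 33 = 92 → r_n = 403.2 kN.
  R_n,bearing = 2·292.3 + 8·403.2 = 3810 kN → 0.75 × 3810 = 2860 kN.
Bearing governs: 2860 kN.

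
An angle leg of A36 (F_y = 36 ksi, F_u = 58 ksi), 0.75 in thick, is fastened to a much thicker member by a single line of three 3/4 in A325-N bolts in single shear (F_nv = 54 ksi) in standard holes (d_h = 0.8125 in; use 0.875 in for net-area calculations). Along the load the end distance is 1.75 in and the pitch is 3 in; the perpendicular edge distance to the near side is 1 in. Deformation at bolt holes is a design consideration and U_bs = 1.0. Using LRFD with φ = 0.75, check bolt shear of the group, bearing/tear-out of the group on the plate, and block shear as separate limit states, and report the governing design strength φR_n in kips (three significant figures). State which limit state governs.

Bolt shear: A_b = π·0.75²/4 = 0.4418 in²; R_n = 54 × 0.4418 × 3 × 1 = 71.57 kips → 0.75 × 71.57 = 53.7 kips.
Bearing: edge l_c = 1.344, r_n = 70.14 kips; interior l_c = 2.188, r_n = 78.3 kips; R_n = 70.14 + 2·78.3 = 226.7 kips → 170 kips.
Block shear: A_gv = 5.812, A_nv = 4.172, A_nt = 0.4219 in²; R_n = min(0.6F_uA_nv, 0.6F_yA_gv) + U_bs·F_u·A_nt = 150 kips → 113 kips.
Bolt shear governs: 53.7 kips.

53.7 kips (bolt shear governs)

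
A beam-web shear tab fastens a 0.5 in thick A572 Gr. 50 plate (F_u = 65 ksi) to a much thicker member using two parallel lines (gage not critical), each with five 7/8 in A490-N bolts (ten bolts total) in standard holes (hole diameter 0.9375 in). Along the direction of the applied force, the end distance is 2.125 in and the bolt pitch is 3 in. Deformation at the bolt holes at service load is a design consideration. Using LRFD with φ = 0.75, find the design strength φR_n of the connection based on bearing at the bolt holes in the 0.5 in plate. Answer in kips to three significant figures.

Per bolt r_n = 1.2 l_c t F_u ≤ 2.4 d t F_u; upper limit = 2.4 × 0.875 × 0.5 × 65 = 68.25 kips.
Edge bolt: l_c = 2.125 − 0.9375/2 = 1.656 in → 1.2 × 1.656 × 0.5 × 65 = 64.59 → r_n = 64.59 kips.
Interior bolts: l_c = 3 − 0.9375 = 2.062 in → 1.2 × 2.062 × 0.5 × 65 = 80.44 → r_n = 68.25 kips.
R_n = 2 × 64.59 + 8 × 68.25 = 675.2 kips.
Design strength φR_n = 0.75 × 675.2 = 506 kips.

506 kips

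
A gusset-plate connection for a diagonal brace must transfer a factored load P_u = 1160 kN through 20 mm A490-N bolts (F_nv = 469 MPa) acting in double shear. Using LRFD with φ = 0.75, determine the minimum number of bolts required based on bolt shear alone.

6 bolts

A_b = π·20²/4 = 314.2 mm².
Per-bolt design strength φR_n = 0.75 × 469 × 314.2 × 2 / 1000 = 221 kN.
n ≥ 1160 / 221 = 5.249 → use 6 bolts.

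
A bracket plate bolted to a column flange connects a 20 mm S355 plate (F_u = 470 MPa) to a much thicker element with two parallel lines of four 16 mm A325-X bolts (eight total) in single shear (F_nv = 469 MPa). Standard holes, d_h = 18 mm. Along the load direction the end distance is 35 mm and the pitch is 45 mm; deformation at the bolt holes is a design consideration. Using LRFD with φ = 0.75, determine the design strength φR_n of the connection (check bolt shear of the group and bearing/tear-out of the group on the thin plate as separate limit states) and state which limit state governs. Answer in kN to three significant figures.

566 kN (bolt shear governs)

Bolt shear: A_b = π·16²/4 = 201.1 mm²; R_n = 469 × 201.1 × 8 × 1 / 1000 = 754.4 kN → 0.75 × 754.4 = 566 kN.
Bearing (1.2 l_c t F_u ≤ 2.4 d t F_u): upper limit = 2.4·16·20·470 / 1000 = 361 kN.
  Edge l_c = 35 − 18/2 = 26 → r_n = 293.3 kN; interior l_c = 45 − 18 = 27 → r_n = 304.6 kN.
  R_n,bearing = 2·293.3 + 6·304.6 = 2414 kN → 0.75 × 2414 = 1810 kN.
Bolt shear governs: 566 kN.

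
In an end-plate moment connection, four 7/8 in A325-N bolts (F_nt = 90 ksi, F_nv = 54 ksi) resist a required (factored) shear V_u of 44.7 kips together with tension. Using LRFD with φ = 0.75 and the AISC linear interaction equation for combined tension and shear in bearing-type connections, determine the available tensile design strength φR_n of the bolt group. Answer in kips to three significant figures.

A_b = π·0.875²/4 = 0.6013 in²; f_rv = 44.7 / (4 × 0.6013) = 18.58 ksi.
F'_nt = 1.3 F_nt − (F_nt / φF_nv) f_rv = 1.3·90 − (90/(0.75·54))·18.58 = 75.7 ksi, capped at F_nt → F'_nt = 75.7 ksi.
R_n = F'_nt · A_b · n = 75.7 × 0.6013 × 4 = 182.1 kips.
Design strength φR_n = 0.75 × 182.1 = 137 kips.

137 kips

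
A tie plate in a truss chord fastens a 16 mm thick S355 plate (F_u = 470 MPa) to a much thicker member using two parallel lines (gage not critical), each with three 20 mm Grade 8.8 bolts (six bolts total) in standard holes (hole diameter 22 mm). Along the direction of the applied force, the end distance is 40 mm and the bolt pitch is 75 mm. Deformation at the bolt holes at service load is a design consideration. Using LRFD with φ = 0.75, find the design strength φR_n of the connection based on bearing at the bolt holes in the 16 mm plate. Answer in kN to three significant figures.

1480 kN

Per bolt r_n = 1.2 l_c t F_u ≤ 2.4 d t F_u; upper limit = 2.4 × 20 × 16 × 470 / 1000 = 361 kN.
Edge bolt: l_c = 40 − 22/2 = 29 mm → 1.2 × 29 × 16 × 470 / 1000 = 261.7 → r_n = 261.7 kN.
Interior bolts: l_c = 75 − 22 = 53 mm → 1.2 × 53 × 16 × 470 / 1000 = 478.3 → r_n = 361 kN.
R_n = 2 × 261.7 + 4 × 361 = 1967 kN.
Design strength φR_n = 0.75 × 1967 = 1480 kN.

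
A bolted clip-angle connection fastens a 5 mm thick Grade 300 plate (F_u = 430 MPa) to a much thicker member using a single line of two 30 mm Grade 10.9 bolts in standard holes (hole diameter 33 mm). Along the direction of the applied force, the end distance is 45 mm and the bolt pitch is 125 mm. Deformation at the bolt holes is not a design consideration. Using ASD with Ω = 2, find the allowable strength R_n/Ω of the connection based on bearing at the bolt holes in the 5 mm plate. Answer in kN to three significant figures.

143 kN

Per bolt r_n = 1.5 l_c t F_u ≤ 3.0 d t F_u; upper limit = 3.0 × 30 × 5 × 430 / 1000 = 193.5 kN.
Edge bolt: l_c = 45 − 33/2 = 28.5 mm → 1.5 × 28.5 × 5 × 430 / 1000 = 91.91 → r_n = 91.91 kN.
Interior bolts: l_c = 125 − 33 = 92 mm → 1.5 × 92 × 5 × 430 / 1000 = 296.7 → r_n = 193.5 kN.
R_n = 1 × 91.91 + 1 × 193.5 = 285.4 kN.
Allowable strength R_n/Ω = 285.4 / 2 = 143 kN.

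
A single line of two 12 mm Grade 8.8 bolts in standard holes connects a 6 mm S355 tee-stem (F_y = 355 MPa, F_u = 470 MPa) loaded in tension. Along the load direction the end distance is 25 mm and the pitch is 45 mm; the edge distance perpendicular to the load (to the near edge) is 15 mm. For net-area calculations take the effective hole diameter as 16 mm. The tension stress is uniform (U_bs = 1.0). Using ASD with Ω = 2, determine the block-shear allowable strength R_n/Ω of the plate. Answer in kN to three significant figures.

48.8 kN

Shear plane L_v = 25 + 1·45 = 70 mm; A_gv = 70 × 6 = 420 mm².
A_nv = (70 − 1.5·16) × 6 = 276 mm².
A_nt = (15 − 0.5·16) × 6 = 42 mm².
0.6 F_u A_nv = 77.83 kN; 0.6 F_y A_gv = 89.46 kN → shear rupture governs the shear term.
R_n = 77.83 + 1.0 × 470 × 42 / 1000 = 97.57 kN.
Allowable strength R_n/Ω = 97.57 / 2 = 48.8 kN.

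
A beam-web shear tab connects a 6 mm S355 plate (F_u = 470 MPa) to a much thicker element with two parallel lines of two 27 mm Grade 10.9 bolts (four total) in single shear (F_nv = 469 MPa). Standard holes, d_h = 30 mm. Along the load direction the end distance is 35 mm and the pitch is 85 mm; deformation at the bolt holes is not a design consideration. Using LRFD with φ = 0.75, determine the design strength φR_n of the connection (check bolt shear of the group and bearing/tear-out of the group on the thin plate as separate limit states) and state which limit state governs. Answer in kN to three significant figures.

470 kN (bearing governs)

Bolt shear: A_b = π·27²/4 = 572.6 mm²; R_n = 469 × 572.6 × 4 × 1 / 1000 = 1074 kN → 0.75 × 1074 = 806 kN.
Bearing (1.5 l_c t F_u ≤ 3.0 d t F_u): upper limit = 3.0·27·6·470 / 1000 = 228.4 kN.
  Edge l_c = 35 − 30/2 = 20 → r_n = 84.6 kN; interior l_c = 85 − 30 = 55 → r_n = 228.4 kN.
  R_n,bearing = 2·84.6 + 2·228.4 = 626 kN → 0.75 × 626 = 470 kN.
Bearing governs: 470 kN.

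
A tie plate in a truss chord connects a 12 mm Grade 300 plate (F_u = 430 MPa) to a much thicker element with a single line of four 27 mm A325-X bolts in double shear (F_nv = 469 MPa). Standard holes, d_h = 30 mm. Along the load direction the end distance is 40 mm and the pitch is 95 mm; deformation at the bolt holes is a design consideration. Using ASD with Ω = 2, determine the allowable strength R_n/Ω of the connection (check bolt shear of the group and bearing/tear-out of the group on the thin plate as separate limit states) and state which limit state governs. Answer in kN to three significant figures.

579 kN (bearing governs)

Bolt shear: A_b = π·27²/4 = 572.6 mm²; R_n = 469 × 572.6 × 4 × 2 / 1000 = 2148 kN → 2148 / 2 = 1070 kN.
Bearing (1.2 l_c t F_u ≤ 2.4 d t F_u): upper limit = 2.4·27·12·430 / 1000 = 334.4 kN.
  Edge l_c = 40 − 30/2 = 25 → r_n = 154.8 kN; interior l_c = 95 − 30 = 65 → r_n = 334.4 kN.
  R_n,bearing = 1·154.8 + 3·334.4 = 1158 kN → 1158 / 2 = 579 kN.
Bearing governs: 579 kN.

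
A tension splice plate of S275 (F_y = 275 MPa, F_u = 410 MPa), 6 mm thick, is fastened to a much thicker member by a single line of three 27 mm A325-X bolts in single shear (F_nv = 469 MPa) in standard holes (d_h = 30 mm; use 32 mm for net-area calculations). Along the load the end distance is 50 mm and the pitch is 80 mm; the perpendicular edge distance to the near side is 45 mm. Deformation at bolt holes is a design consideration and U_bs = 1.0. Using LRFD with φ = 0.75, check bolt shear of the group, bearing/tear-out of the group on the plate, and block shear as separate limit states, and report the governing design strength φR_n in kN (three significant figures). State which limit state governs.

Bolt shear: A_b = π·27²/4 = 572.6 mm²; R_n = 469 × 572.6 × 3 × 1 / 1000 = 805.6 kN → 0.75 × 805.6 = 604 kN.
Bearing: edge l_c = 35, r_n = 103.3 kN; interior l_c = 50, r_n = 147.6 kN; R_n = 103.3 + 2·147.6 = 398.5 kN → 299 kN.
Block shear: A_gv = 1260, A_nv = 780, A_nt = 174 mm²; R_n = min(0.6F_uA_nv, 0.6F_yA_gv) + U_bs·F_u·A_nt = 263.2 kN → 197 kN.
Block shear governs: 197 kN.

197 kN (block shear governs)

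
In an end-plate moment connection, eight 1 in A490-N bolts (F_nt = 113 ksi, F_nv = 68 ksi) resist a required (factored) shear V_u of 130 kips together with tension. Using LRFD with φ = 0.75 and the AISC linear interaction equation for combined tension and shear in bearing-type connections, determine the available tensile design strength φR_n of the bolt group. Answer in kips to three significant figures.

476 kips

A_b = π·1²/4 = 0.7854 in²; f_rv = 130 / (8 × 0.7854) = 20.69 ksi.
F'_nt = 1.3 F_nt − (F_nt / φF_nv) f_rv = 1.3·113 − (113/(0.75·68))·20.69 = 101.1 ksi, capped at F_nt → F'_nt = 101.1 ksi.
R_n = F'_nt · A_b · n = 101.1 × 0.7854 × 8 = 635 kips.
Design strength φR_n = 0.75 × 635 = 476 kips.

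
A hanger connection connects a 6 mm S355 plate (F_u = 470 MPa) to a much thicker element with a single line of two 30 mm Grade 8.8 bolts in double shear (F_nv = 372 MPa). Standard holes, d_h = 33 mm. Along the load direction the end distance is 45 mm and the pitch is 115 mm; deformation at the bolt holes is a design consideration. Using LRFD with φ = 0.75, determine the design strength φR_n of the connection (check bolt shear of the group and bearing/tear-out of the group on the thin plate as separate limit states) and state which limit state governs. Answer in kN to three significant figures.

225 kN (bearing governs)

Bolt shear: A_b = π·30²/4 = 706.9 mm²; R_n = 372 × 706.9 × 2 × 2 / 1000 = 1052 kN → 0.75 × 1052 = 789 kN.
Bearing (1.2 l_c t F_u ≤ 2.4 d t F_u): upper limit = 2.4·30·6·470 / 1000 = 203 kN.
  Edge l_c = 45 − 33/2 = 28.5 → r_n = 96.44 kN; interior l_c = 115 − 33 = 82 → r_n = 203 kN.
  R_n,bearing = 1·96.44 + 1·203 = 299.5 kN → 0.75 × 299.5 = 225 kN.
Bearing governs: 225 kN.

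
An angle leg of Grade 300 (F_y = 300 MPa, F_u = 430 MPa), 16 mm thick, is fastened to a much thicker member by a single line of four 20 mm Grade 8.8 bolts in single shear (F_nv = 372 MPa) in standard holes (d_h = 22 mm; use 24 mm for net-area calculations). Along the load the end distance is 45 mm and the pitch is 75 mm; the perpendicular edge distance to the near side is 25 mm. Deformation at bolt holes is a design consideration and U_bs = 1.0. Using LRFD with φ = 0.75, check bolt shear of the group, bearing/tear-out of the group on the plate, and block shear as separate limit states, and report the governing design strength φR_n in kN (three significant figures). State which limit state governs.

Bolt shear: A_b = π·20²/4 = 314.2 mm²; R_n = 372 × 314.2 × 4 × 1 / 1000 = 467.5 kN → 0.75 × 467.5 = 351 kN.
Bearing: edge l_c = 34, r_n = 280.7 kN; interior l_c = 53, r_n = 330.2 kN; R_n = 280.7 + 3·330.2 = 1271 kN → 954 kN.
Block shear: A_gv = 4320, A_nv = 2976, A_nt = 208 mm²; R_n = min(0.6F_uA_nv, 0.6F_yA_gv) + U_bs·F_u·A_nt = 857.2 kN → 643 kN.
Bolt shear governs: 351 kN.

351 kN (bolt shear governs)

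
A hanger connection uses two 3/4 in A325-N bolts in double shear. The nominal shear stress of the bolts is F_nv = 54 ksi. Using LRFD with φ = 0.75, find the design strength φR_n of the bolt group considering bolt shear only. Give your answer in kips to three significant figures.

A_b = π × 0.75² / 4 = 0.4418 in².
R_n = F_nv · A_b · n · n_s = 54 × 0.4418 × 2 × 2 = 95.43 kips.
Design strength φR_n = 0.75 × 95.43 = 71.6 kips.

71.6 kips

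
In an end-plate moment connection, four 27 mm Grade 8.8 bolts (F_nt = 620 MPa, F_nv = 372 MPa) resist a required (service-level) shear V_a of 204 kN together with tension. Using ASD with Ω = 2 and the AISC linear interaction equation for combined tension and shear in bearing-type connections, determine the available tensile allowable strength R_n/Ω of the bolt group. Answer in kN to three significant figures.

583 kN

A_b = π·27²/4 = 572.6 mm²; f_rv = 204 × 1000 / (4 × 572.6) = 89.07 MPa.
F'_nt = 1.3 F_nt − (Ω F_nt / F_nv) f_rv = 1.3·620 − (2·620/372)·89.07 = 509.1 MPa, capped at F_nt → F'_nt = 509.1 MPa.
R_n = F'_nt · A_b · n = 509.1 × 572.6 × 4 / 1000 = 1166 kN.
Allowable strength R_n/Ω = 1166 / 2 = 583 kN.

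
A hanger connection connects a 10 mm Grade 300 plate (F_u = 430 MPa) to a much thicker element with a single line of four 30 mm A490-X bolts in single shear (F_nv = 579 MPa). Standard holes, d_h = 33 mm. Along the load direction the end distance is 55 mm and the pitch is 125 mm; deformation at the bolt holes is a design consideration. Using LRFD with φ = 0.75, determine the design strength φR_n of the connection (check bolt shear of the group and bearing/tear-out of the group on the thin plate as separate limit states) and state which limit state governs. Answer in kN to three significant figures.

846 kN (bearing governs)

Bolt shear: A_b = π·30²/4 = 706.9 mm²; R_n = 579 × 706.9 × 4 × 1 / 1000 = 1637 kN → 0.75 × 1637 = 1230 kN.
Bearing (1.2 l_c t F_u ≤ 2.4 d t F_u): upper limit = 2.4·30·10·430 / 1000 = 309.6 kN.
  Edge l_c = 55 − 33/2 = 38.5 → r_n = 198.7 kN; interior l_c = 125 − 33 = 92 → r_n = 309.6 kN.
  R_n,bearing = 1·198.7 + 3·309.6 = 1127 kN → 0.75 × 1127 = 846 kN.
Bearing governs: 846 kN.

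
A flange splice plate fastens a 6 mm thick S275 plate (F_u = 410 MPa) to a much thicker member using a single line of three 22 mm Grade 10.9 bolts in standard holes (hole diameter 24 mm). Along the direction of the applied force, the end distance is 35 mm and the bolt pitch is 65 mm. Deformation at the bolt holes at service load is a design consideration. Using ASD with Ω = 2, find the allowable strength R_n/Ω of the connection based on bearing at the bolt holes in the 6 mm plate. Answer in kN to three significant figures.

Per bolt r_n = 1.2 l_c t F_u ≤ 2.4 d t F_u; upper limit = 2.4 × 22 × 6 × 410 / 1000 = 129.9 kN.
Edge bolt: l_c = 35 − 24/2 = 23 mm → 1.2 × 23 × 6 × 410 / 1000 = 67.9 → r_n = 67.9 kN.
Interior bolts: l_c = 65 − 24 = 41 mm → 1.2 × 41 × 6 × 410 / 1000 = 121 → r_n = 121 kN.
R_n = 1 × 67.9 + 2 × 121 = 310 kN.
Allowable strength R_n/Ω = 310 / 2 = 155 kN.

155 kN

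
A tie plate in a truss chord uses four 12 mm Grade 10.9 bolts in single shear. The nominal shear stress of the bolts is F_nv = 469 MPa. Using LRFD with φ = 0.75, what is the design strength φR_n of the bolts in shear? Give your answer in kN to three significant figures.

159 kN

A_b = π × 12² / 4 = 113.1 mm².
R_n = F_nv · A_b · n · n_s = 469 × 113.1 × 4 × 1 / 1000 = 212.2 kN.
Design strength φR_n = 0.75 × 212.2 = 159 kN.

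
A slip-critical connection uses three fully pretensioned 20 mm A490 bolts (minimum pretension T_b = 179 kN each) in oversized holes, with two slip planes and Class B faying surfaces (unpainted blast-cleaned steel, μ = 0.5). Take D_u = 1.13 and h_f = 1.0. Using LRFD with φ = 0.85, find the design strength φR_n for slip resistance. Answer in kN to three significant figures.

516 kN

R_n = μ · D_u · h_f · T_b · n_s · n_b = 0.5 × 1.13 × 1.0 × 179 × 2 × 3 = 606.8 kN.
Design strength φR_n = 0.85 × 606.8 = 516 kN.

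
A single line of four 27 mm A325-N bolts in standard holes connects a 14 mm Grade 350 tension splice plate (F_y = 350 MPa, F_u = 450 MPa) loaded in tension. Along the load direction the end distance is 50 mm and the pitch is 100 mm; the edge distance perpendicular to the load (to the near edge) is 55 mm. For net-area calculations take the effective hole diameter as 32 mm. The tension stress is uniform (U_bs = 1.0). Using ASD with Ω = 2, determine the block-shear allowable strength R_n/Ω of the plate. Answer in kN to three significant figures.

573 kN

Shear plane L_v = 50 + 3·100 = 350 mm; A_gv = 350 × 14 = 4900 mm².
A_nv = (350 − 3.5·32) × 14 = 3332 mm².
A_nt = (55 − 0.5·32) × 14 = 546 mm².
0.6 F_u A_nv = 899.6 kN; 0.6 F_y A_gv = 1029 kN → shear rupture governs the shear term.
R_n = 899.6 + 1.0 × 450 × 546 / 1000 = 1145 kN.
Allowable strength R_n/Ω = 1145 / 2 = 573 kN.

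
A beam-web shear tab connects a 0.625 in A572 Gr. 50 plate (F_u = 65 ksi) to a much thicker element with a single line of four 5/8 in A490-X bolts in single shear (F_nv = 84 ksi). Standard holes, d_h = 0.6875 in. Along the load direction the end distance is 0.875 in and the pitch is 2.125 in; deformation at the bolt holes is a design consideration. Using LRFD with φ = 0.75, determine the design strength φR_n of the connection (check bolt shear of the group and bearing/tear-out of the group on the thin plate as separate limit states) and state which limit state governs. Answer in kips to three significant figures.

77.3 kips (bolt shear governs)

Bolt shear: A_b = π·0.625²/4 = 0.3068 in²; R_n = 84 × 0.3068 × 4 × 1 = 103.1 kips → 0.75 × 103.1 = 77.3 kips.
Bearing (1.2 l_c t F_u ≤ 2.4 d t F_u): upper limit = 2.4·0.625·0.625·65 = 60.94 kips.
  Edge l_c = 0.875 − 0.6875/2 = 0.5312 → r_n = 25.9 kips; interior l_c = 2.125 − 0.6875 = 1.438 → r_n = 60.94 kips.
  R_n,bearing = 1·25.9 + 3·60.94 = 208.7 kips → 0.75 × 208.7 = 157 kips.
Bolt shear governs: 77.3 kips.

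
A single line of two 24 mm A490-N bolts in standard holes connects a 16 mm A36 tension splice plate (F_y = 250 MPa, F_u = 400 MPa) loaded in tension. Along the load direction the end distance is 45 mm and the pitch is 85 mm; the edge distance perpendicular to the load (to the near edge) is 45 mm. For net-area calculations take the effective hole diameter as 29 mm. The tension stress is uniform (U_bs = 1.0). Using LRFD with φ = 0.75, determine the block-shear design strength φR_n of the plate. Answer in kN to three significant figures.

Shear plane L_v = 45 + 1·85 = 130 mm; A_gv = 130 × 16 = 2080 mm².
A_nv = (130 − 1.5·29) × 16 = 1384 mm².
A_nt = (45 − 0.5·29) × 16 = 488 mm².
0.6 F_u A_nv = 332.2 kN; 0.6 F_y A_gv = 312 kN → shear yielding governs the shear term.
R_n = 312 + 1.0 × 400 × 488 / 1000 = 507.2 kN.
Design strength φR_n = 0.75 × 507.2 = 380 kN.

380 kN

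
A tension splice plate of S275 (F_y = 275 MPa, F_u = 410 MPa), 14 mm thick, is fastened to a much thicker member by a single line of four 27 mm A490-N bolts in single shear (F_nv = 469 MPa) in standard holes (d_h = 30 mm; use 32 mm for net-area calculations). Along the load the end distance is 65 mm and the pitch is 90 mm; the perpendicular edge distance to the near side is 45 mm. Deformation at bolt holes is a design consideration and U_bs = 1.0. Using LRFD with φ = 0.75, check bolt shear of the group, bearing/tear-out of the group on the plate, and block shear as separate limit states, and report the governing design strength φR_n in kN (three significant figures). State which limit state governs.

701 kN (block shear governs)

Bolt shear: A_b = π·27²/4 = 572.6 mm²; R_n = 469 × 572.6 × 4 × 1 / 1000 = 1074 kN → 0.75 × 1074 = 806 kN.
Bearing: edge l_c = 50, r_n = 344.4 kN; interior l_c = 60, r_n = 372 kN; R_n = 344.4 + 3·372 = 1460 kN → 1100 kN.
Block shear: A_gv = 4690, A_nv = 3122, A_nt = 406 mm²; R_n = min(0.6F_uA_nv, 0.6F_yA_gv) + U_bs·F_u·A_nt = 934.5 kN → 701 kN.
Block shear governs: 701 kN.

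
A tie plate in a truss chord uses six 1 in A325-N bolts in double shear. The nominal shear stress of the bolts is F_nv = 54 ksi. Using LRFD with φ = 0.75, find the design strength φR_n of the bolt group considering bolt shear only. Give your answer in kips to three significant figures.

382 kips

A_b = π × 1² / 4 = 0.7854 in².
R_n = F_nv · A_b · n · n_s = 54 × 0.7854 × 6 × 2 = 508.9 kips.
Design strength φR_n = 0.75 × 508.9 = 382 kips.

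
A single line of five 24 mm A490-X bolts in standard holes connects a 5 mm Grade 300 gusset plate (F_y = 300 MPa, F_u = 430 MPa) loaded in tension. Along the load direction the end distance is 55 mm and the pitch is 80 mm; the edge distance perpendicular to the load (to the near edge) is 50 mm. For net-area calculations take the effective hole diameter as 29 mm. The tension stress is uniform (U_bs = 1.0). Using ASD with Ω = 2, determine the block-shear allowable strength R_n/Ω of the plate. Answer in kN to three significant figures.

196 kN

Shear plane L_v = 55 + 4·80 = 375 mm; A_gv = 375 × 5 = 1875 mm².
A_nv = (375 − 4.5·29) × 5 = 1222 mm².
A_nt = (50 − 0.5·29) × 5 = 177.5 mm².
0.6 F_u A_nv = 315.4 kN; 0.6 F_y A_gv = 337.5 kN → shear rupture governs the shear term.
R_n = 315.4 + 1.0 × 430 × 177.5 / 1000 = 391.7 kN.
Allowable strength R_n/Ω = 391.7 / 2 = 196 kN.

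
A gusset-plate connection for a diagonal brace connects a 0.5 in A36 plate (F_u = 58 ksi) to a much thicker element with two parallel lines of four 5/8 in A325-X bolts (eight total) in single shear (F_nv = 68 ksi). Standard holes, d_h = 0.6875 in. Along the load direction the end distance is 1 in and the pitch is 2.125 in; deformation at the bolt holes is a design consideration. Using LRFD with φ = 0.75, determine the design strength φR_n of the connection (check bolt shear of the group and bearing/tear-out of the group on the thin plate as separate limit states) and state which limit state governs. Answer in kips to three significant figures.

125 kips (bolt shear governs)

Bolt shear: A_b = π·0.625²/4 = 0.3068 in²; R_n = 68 × 0.3068 × 8 × 1 = 166.9 kips → 0.75 × 166.9 = 125 kips.
Bearing (1.2 l_c t F_u ≤ 2.4 d t F_u): upper limit = 2.4·0.625·0.5·58 = 43.5 kips.
  Edge l_c = 1 − 0.6875/2 = 0.6562 → r_n = 22.84 kips; interior l_c = 2.125 − 0.6875 = 1.438 → r_n = 43.5 kips.
  R_n,bearing = 2·22.84 + 6·43.5 = 306.7 kips → 0.75 × 306.7 = 230 kips.
Bolt shear governs: 125 kips.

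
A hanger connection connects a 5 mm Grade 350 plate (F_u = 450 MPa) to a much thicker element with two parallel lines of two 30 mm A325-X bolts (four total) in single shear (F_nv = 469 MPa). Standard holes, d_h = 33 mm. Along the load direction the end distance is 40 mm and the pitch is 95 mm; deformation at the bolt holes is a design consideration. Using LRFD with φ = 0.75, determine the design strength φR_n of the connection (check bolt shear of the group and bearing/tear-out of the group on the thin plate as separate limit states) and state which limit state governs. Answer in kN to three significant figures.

338 kN (bearing governs)

Bolt shear: A_b = π·30²/4 = 706.9 mm²; R_n = 469 × 706.9 × 4 × 1 / 1000 = 1326 kN → 0.75 × 1326 = 995 kN.
Bearing (1.2 l_c t F_u ≤ 2.4 d t F_u): upper limit = 2.4·30·5·450 / 1000 = 162 kN.
  Edge l_c = 40 − 33/2 = 23.5 → r_n = 63.45 kN; interior l_c = 95 − 33 = 62 → r_n = 162 kN.
  R_n,bearing = 2·63.45 + 2·162 = 450.9 kN → 0.75 × 450.9 = 338 kN.
Bearing governs: 338 kN.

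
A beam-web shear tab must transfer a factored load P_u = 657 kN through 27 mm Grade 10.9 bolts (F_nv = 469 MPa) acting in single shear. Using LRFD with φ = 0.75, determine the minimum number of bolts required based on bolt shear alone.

A_b = π·27²/4 = 572.6 mm².
Per-bolt design strength φR_n = 0.75 × 469 × 572.6 × 1 / 1000 = 201.4 kN.
n ≥ 657 / 201.4 = 3.262 → use 4 bolts.

4 bolts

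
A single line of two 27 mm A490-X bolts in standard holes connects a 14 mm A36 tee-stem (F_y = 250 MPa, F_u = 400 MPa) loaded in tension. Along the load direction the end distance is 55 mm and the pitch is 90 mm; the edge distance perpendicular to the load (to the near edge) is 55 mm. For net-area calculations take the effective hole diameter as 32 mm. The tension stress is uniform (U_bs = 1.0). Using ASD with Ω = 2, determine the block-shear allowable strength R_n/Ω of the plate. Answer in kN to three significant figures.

Shear plane L_v = 55 + 1·90 = 145 mm; A_gv = 145 × 14 = 2030 mm².
A_nv = (145 − 1.5·32) × 14 = 1358 mm².
A_nt = (55 − 0.5·32) × 14 = 546 mm².
0.6 F_u A_nv = 325.9 kN; 0.6 F_y A_gv = 304.5 kN → shear yielding governs the shear term.
R_n = 304.5 + 1.0 × 400 × 546 / 1000 = 522.9 kN.
Allowable strength R_n/Ω = 522.9 / 2 = 261 kN.

261 kN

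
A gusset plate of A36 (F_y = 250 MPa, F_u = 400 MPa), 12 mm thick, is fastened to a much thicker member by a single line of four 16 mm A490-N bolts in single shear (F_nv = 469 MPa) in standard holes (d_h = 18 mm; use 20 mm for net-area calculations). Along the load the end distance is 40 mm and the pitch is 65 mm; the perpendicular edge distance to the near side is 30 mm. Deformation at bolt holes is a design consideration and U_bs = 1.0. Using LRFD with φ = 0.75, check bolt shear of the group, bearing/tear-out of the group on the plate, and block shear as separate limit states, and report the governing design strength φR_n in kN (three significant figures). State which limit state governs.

Bolt shear: A_b = π·16²/4 = 201.1 mm²; R_n = 469 × 201.1 × 4 × 1 / 1000 = 377.2 kN → 0.75 × 377.2 = 283 kN.
Bearing: edge l_c = 31, r_n = 178.6 kN; interior l_c = 47, r_n = 184.3 kN; R_n = 178.6 + 3·184.3 = 731.5 kN → 549 kN.
Block shear: A_gv = 2820, A_nv = 1980, A_nt = 240 mm²; R_n = min(0.6F_uA_nv, 0.6F_yA_gv) + U_bs·F_u·A_nt = 519 kN → 389 kN.
Bolt shear governs: 283 kN.

283 kN (bolt shear governs)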